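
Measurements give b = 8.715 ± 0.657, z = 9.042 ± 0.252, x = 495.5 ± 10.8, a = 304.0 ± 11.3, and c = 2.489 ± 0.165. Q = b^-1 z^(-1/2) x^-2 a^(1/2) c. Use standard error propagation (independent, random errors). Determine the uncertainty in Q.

For a monomial Q ∝ b^-1, z^(-1/2), x^-2, a^(1/2), c, fractional errors add in quadrature:
  (-1·δb/b)² = (-1×0.0754)² = 0.00568;  (−½·δz/z)² = (-0.5×0.0279)² = 0.000194;  (-2·δx/x)² = (-2×0.0218)² = 0.00190;  (½·δa/a)² = (0.5×0.0372)² = 0.000345;  (1·δc/c)² = (1×0.0663)² = 0.00439
δQ/Q = √(0.0125) = 0.112
Q = 6.745e-06, so δQ = 0.112 × 6.745e-06 = 7.55e-07.

7.55e-07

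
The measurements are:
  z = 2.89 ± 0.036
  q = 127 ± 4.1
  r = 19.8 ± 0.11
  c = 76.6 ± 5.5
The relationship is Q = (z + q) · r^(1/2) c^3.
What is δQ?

5.66e+07

Let u = z + q = 130. δu = √(δz² + δq²) = √(0.00130 + 16.8) = 4.10, so δu/u = 0.0316.
Q is then a monomial in u, r, c:
δQ/Q = √((δu/u)² + (½·δr/r)² + (3·δc/c)²) = √(0.000996 + 7.72e-06 + 0.0464) = 0.218
Q = 2.6e+08, so δQ = 0.218 × 2.6e+08 = 5.66e+07.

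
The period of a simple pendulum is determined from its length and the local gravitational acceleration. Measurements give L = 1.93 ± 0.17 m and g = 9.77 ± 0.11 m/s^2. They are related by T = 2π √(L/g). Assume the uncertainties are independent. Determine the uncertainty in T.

Relative error in a monomial: (δT/T)² = Σ (nᵢ · δxᵢ/xᵢ)².
  (½·δL/L)² = (0.5×0.0881)² = 0.00194;  (−½·δg/g)² = (-0.5×0.0113)² = 3.17e-05
δT/T = √(0.00197) = 0.0444
T = 2.79 s, so δT = 0.0444 × 2.79 = 0.124 s.

0.124 s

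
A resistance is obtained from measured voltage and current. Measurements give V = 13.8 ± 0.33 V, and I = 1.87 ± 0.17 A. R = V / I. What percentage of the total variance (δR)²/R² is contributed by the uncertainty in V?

6.47%

(δR/R)² = (1·δV/V)² + (-1·δI/I)²
  V term: (1×0.0239)² = 0.000572
  I term: (-1×0.0909)² = 0.00826
Total = 0.00884. Share from V = 0.000572/0.00884 = 0.0647.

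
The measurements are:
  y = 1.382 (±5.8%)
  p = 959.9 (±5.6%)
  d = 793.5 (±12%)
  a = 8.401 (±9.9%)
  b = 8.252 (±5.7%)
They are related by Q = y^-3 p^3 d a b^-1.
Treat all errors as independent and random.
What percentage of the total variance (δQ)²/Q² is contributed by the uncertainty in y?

35.2%

(δQ/Q)² = (-3·δy/y)² + (3·δp/p)² + (1·δd/d)² + (1·δa/a)² + (-1·δb/b)²
  y term: (-3×0.0580)² = 0.0303
  p term: (3×0.0560)² = 0.0282
  d term: (1×0.120)² = 0.0144
  a term: (1×0.0990)² = 0.00980
  b term: (-1×0.0570)² = 0.00325
Total = 0.0859. Share from y = 0.0303/0.0859 = 0.352.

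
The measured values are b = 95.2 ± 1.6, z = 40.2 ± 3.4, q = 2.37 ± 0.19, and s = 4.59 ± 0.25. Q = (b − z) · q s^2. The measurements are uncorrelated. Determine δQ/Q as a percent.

Let u = b − z = 55.0. δu = √(δb² + δz²) = √(2.56 + 11.6) = 3.76, so δu/u = 0.0683.
Q is then a monomial in u, q, s:
δQ/Q = √((δu/u)² + (1·δq/q)² + (2·δs/s)²) = √(0.00467 + 0.00643 + 0.0119) = 0.152

15.2%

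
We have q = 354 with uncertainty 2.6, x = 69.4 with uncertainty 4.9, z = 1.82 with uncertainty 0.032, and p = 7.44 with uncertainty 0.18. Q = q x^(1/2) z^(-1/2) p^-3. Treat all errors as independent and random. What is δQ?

Each factor contributes (exponent × relative error)² to (δQ/Q)²:
  (1·δq/q)² = (1×0.00734)² = 5.39e-05;  (½·δx/x)² = (0.5×0.0706)² = 0.00125;  (−½·δz/z)² = (-0.5×0.0176)² = 7.73e-05;  (-3·δp/p)² = (-3×0.0242)² = 0.00527
δQ/Q = √(0.00665) = 0.0815
Q = 5.31, so δQ = 0.0815 × 5.31 = 0.433.

0.433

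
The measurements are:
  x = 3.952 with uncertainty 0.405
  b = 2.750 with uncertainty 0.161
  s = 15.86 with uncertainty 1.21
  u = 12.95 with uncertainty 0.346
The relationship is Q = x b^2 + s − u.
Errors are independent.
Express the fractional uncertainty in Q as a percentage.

14.7%

Let p = x·b^2 = 29.89. δp/p = √((1·δx/x)² + (2·δb/b)²) = √(0.0105 + 0.0137) = 0.156, so δp = 4.65.
Q = p + s − u: δQ = √(δp² + δs² + δu²) = √(21.6 + 1.46 + 0.120) = 4.82
Q = 32.80, so δQ/Q = 4.82/32.80 = 0.147.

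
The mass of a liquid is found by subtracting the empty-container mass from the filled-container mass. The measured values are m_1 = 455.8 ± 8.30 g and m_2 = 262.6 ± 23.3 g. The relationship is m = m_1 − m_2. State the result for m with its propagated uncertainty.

193.2 ± 24.7 g

m is a linear combination, so absolute uncertainties add in quadrature:
  (δm_1)² = 68.9;  (δm_2)² = 543
δm = √(612) = 24.7 g
m = 193.2 g.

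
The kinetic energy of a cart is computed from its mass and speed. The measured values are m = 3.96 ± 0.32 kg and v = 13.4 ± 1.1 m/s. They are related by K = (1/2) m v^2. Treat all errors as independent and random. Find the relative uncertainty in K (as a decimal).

Since K is a product/quotient, work with relative uncertainties:
  (1·δm/m)² = (1×0.0808)² = 0.00653;  (2·δv/v)² = (2×0.0821)² = 0.0270
δK/K = √(0.0335) = 0.183

0.183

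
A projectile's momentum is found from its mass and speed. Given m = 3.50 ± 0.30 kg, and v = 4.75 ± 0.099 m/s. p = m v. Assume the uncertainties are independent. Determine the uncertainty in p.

1.47 kg·m/s

p is a product of powers, so relative uncertainties combine in quadrature:
  (1·δm/m)² = (1×0.0857)² = 0.00735;  (1·δv/v)² = (1×0.0208)² = 0.000434
δp/p = √(0.00778) = 0.0882
p = 16.6 kg·m/s, so δp = 0.0882 × 16.6 = 1.47 kg·m/s.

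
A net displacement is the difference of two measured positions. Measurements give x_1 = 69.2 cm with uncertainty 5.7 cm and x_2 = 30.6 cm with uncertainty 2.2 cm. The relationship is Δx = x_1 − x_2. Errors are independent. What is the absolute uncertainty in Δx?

6.11 cm

Absolute uncertainties add in quadrature for a linear combination:
  (δx_1)² = 32.5;  (δx_2)² = 4.84
δΔx = √(37.3) = 6.11 cm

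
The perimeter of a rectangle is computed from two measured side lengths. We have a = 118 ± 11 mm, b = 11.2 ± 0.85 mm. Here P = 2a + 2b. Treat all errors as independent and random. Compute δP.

For a sum/difference, combine absolute errors in quadrature:
  (2·δa)² = 484;  (2·δb)² = 2.89
δP = √(487) = 22.1 mm

22.1 mm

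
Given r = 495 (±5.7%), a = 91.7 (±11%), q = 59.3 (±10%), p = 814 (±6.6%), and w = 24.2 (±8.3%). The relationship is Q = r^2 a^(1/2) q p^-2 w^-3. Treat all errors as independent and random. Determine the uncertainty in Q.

Q is a product of powers, so relative uncertainties combine in quadrature:
  (2·δr/r)² = (2×0.0570)² = 0.0130;  (½·δa/a)² = (0.5×0.110)² = 0.00302;  (1·δq/q)² = (1×0.100)² = 0.0100;  (-2·δp/p)² = (-2×0.0660)² = 0.0174;  (-3·δw/w)² = (-3×0.0830)² = 0.0620
δQ/Q = √(0.105) = 0.325
Q = 0.0148, so δQ = 0.325 × 0.0148 = 0.00481.

0.00481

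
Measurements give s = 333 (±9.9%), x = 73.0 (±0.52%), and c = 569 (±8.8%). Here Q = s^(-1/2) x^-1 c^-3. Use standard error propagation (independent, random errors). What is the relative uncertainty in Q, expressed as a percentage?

26.9%

Relative error in a monomial: (δQ/Q)² = Σ (nᵢ · δxᵢ/xᵢ)².
  (−½·δs/s)² = (-0.5×0.0990)² = 0.00245;  (-1·δx/x)² = (-1×0.00520)² = 2.7e-05;  (-3·δc/c)² = (-3×0.0880)² = 0.0697
δQ/Q = √(0.0722) = 0.269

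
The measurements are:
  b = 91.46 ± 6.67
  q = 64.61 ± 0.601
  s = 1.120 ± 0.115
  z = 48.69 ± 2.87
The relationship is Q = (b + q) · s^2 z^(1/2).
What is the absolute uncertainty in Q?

Let u = b + q = 156.1. δu = √(δb² + δq²) = √(44.5 + 0.361) = 6.70, so δu/u = 0.0429.
Q is then a monomial in u, s, z:
δQ/Q = √((δu/u)² + (2·δs/s)² + (½·δz/z)²) = √(0.00184 + 0.0422 + 0.000869) = 0.212
Q = 1366, so δQ = 0.212 × 1366 = 289.

289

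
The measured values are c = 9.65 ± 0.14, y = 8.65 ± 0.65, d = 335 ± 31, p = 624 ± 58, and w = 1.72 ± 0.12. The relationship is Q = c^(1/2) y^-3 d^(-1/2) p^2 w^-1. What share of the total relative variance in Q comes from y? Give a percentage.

55.0%

(δQ/Q)² = (½·δc/c)² + (-3·δy/y)² + (−½·δd/d)² + (2·δp/p)² + (-1·δw/w)²
  c term: (0.5×0.0145)² = 5.26e-05
  y term: (-3×0.0751)² = 0.0508
  d term: (-0.5×0.0925)² = 0.00214
  p term: (2×0.0929)² = 0.0346
  w term: (-1×0.0698)² = 0.00487
Total = 0.0924. Share from y = 0.0508/0.0924 = 0.550.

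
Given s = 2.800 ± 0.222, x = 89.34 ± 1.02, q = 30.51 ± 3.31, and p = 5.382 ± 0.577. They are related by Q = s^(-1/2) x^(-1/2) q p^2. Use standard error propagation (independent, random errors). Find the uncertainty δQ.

Relative error in a monomial: (δQ/Q)² = Σ (nᵢ · δxᵢ/xᵢ)².
  (−½·δs/s)² = (-0.5×0.0793)² = 0.00157;  (−½·δx/x)² = (-0.5×0.0114)² = 3.26e-05;  (1·δq/q)² = (1×0.108)² = 0.0118;  (2·δp/p)² = (2×0.107)² = 0.0460
δQ/Q = √(0.0593) = 0.244
Q = 55.88, so δQ = 0.244 × 55.88 = 13.6.

13.6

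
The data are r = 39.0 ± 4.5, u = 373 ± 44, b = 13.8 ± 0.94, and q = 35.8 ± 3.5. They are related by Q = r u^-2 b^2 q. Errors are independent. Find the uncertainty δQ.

Each factor contributes (exponent × relative error)² to (δQ/Q)²:
  (1·δr/r)² = (1×0.115)² = 0.0133;  (-2·δu/u)² = (-2×0.118)² = 0.0557;  (2·δb/b)² = (2×0.0681)² = 0.0186;  (1·δq/q)² = (1×0.0978)² = 0.00956
δQ/Q = √(0.0971) = 0.312
Q = 1.91, so δQ = 0.312 × 1.91 = 0.595.

0.595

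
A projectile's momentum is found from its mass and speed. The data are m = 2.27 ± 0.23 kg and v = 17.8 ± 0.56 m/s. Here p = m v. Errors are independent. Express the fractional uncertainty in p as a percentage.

10.6%

Products/powers → add relative errors in quadrature, weighted by exponent:
  (1·δm/m)² = (1×0.101)² = 0.0103;  (1·δv/v)² = (1×0.0315)² = 0.000990
δp/p = √(0.0113) = 0.106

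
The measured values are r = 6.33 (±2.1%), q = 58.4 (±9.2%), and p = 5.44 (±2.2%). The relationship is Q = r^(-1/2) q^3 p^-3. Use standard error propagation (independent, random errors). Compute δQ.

140

Products/powers → add relative errors in quadrature, weighted by exponent:
  (−½·δr/r)² = (-0.5×0.0210)² = 0.000110;  (3·δq/q)² = (3×0.0920)² = 0.0762;  (-3·δp/p)² = (-3×0.0220)² = 0.00436
δQ/Q = √(0.0806) = 0.284
Q = 492, so δQ = 0.284 × 492 = 140.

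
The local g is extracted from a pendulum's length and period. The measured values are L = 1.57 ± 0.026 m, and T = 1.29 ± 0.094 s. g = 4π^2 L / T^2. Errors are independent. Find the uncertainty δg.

5.46 m/s^2

Since g is a product/quotient, work with relative uncertainties:
  (1·δL/L)² = (1×0.0166)² = 0.000274;  (-2·δT/T)² = (-2×0.0729)² = 0.0212
δg/g = √(0.0215) = 0.147
g = 37.2 m/s^2, so δg = 0.147 × 37.2 = 5.46 m/s^2.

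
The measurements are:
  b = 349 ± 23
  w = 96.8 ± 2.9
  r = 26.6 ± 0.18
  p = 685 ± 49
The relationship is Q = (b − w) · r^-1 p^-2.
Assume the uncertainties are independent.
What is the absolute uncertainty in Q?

3.44e-06

Let u = b − w = 252. δu = √(δb² + δw²) = √(529 + 8.41) = 23.2, so δu/u = 0.0919.
Q is then a monomial in u, r, p:
δQ/Q = √((δu/u)² + (-1·δr/r)² + (-2·δp/p)²) = √(0.00845 + 4.58e-05 + 0.0205) = 0.170
Q = 2.02e-05, so δQ = 0.170 × 2.02e-05 = 3.44e-06.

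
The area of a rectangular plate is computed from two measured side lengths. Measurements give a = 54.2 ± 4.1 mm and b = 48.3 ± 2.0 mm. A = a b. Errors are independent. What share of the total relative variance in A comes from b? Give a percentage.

(δA/A)² = (1·δa/a)² + (1·δb/b)²
  a term: (1×0.0756)² = 0.00572
  b term: (1×0.0414)² = 0.00171
Total = 0.00744. Share from b = 0.00171/0.00744 = 0.231.

23.1%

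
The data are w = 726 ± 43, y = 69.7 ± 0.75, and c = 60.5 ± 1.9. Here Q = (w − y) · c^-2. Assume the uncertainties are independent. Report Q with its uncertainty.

0.179 ± 0.0163

Let u = w − y = 656. δu = √(δw² + δy²) = √(1850 + 0.562) = 43.0, so δu/u = 0.0655.
Q is then a monomial in u, c:
δQ/Q = √((δu/u)² + (-2·δc/c)²) = √(0.00429 + 0.00395) = 0.0908
Q = 0.179, so δQ = 0.0908 × 0.179 = 0.0163.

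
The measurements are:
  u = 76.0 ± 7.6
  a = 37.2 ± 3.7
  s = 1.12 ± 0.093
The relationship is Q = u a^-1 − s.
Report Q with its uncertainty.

Let p = u·a^-1 = 2.04. δp/p = √((1·δu/u)² + (-1·δa/a)²) = √(0.0100 + 0.00989) = 0.141, so δp = 0.288.
Q = p − s: δQ = √(δp² + δs²) = √(0.0830 + 0.00865) = 0.303
Q = 0.923.

0.923 ± 0.303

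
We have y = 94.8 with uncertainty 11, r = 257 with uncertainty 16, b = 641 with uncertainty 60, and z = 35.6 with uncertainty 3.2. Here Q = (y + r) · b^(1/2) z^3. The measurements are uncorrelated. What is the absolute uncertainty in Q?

Let u = y + r = 352. δu = √(δy² + δr²) = √(121 + 256) = 19.4, so δu/u = 0.0552.
Q is then a monomial in u, b, z:
δQ/Q = √((δu/u)² + (½·δb/b)² + (3·δz/z)²) = √(0.00305 + 0.00219 + 0.0727) = 0.279
Q = 4.02e+08, so δQ = 0.279 × 4.02e+08 = 1.12e+08.

1.12e+08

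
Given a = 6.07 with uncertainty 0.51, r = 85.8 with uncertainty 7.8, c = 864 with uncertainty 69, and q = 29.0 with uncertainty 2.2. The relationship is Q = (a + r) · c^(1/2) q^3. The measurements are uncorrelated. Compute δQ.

1.62e+07

Let u = a + r = 91.9. δu = √(δa² + δr²) = √(0.260 + 60.8) = 7.82, so δu/u = 0.0851.
Q is then a monomial in u, c, q:
δQ/Q = √((δu/u)² + (½·δc/c)² + (3·δq/q)²) = √(0.00724 + 0.00159 + 0.0518) = 0.246
Q = 6.59e+07, so δQ = 0.246 × 6.59e+07 = 1.62e+07.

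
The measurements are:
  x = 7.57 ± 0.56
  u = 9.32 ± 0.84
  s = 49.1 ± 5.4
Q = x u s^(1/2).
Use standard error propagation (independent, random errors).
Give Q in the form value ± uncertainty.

Q is a product of powers, so relative uncertainties combine in quadrature:
  (1·δx/x)² = (1×0.0740)² = 0.00547;  (1·δu/u)² = (1×0.0901)² = 0.00812;  (½·δs/s)² = (0.5×0.110)² = 0.00302
δQ/Q = √(0.0166) = 0.129
Q = 494, so δQ = 0.129 × 494 = 63.7.

494 ± 63.7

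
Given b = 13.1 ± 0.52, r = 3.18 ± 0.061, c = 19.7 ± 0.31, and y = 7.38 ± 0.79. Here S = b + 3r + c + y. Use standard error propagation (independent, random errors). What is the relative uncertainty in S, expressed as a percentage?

Each term contributes (cᵢ δxᵢ)² to (δS)²:
  (δb)² = 0.270;  (3·δr)² = 0.0335;  (δc)² = 0.0961;  (δy)² = 0.624
δS = √(1.02) = 1.01
S = 49.7, so δS/S = 1.01/49.7 = 0.0204.

2.04%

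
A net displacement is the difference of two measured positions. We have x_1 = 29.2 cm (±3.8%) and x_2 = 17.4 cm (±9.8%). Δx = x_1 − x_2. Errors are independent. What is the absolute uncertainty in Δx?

Absolute uncertainties add in quadrature for a linear combination:
  (δx_1)² = 1.23;  (δx_2)² = 2.91
δΔx = √(4.14) = 2.03 cm

2.03 cm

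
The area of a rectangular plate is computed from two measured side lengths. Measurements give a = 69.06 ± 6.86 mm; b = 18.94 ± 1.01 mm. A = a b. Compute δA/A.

0.113

A is a product of powers, so relative uncertainties combine in quadrature:
  (1·δa/a)² = (1×0.0993)² = 0.00987;  (1·δb/b)² = (1×0.0533)² = 0.00284
δA/A = √(0.0127) = 0.113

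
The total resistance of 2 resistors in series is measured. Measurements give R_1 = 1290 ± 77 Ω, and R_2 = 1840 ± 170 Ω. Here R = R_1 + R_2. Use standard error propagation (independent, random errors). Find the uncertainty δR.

187 Ω

Sums and differences: (δR)² = Σ (cᵢ δxᵢ)².
  (δR_1)² = 5930;  (δR_2)² = 28900
δR = √(34800) = 187 Ω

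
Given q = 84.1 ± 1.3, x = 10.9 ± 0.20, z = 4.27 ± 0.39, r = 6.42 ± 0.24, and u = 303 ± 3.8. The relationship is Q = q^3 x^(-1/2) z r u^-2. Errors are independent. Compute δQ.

6.04

Relative error in a monomial: (δQ/Q)² = Σ (nᵢ · δxᵢ/xᵢ)².
  (3·δq/q)² = (3×0.0155)² = 0.00215;  (−½·δx/x)² = (-0.5×0.0183)² = 8.42e-05;  (1·δz/z)² = (1×0.0913)² = 0.00834;  (1·δr/r)² = (1×0.0374)² = 0.00140;  (-2·δu/u)² = (-2×0.0125)² = 0.000629
δQ/Q = √(0.0126) = 0.112
Q = 53.8, so δQ = 0.112 × 53.8 = 6.04.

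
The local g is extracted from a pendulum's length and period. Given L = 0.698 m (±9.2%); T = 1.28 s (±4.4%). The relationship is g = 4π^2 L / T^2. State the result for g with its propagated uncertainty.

g is a product of powers, so relative uncertainties combine in quadrature:
  (1·δL/L)² = (1×0.0920)² = 0.00846;  (-2·δT/T)² = (-2×0.0440)² = 0.00774
δg/g = √(0.0162) = 0.127
g = 16.8 m/s^2, so δg = 0.127 × 16.8 = 2.14 m/s^2.

16.8 ± 2.14 m/s^2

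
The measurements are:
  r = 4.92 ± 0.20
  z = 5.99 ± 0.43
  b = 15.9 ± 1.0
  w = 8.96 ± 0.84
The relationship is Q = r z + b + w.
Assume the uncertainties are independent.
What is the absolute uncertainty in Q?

2.76

Let p = r·z = 29.5. δp/p = √((1·δr/r)² + (1·δz/z)²) = √(0.00165 + 0.00515) = 0.0825, so δp = 2.43.
Q = p + b + w: δQ = √(δp² + δb² + δw²) = √(5.91 + 1.00 + 0.706) = 2.76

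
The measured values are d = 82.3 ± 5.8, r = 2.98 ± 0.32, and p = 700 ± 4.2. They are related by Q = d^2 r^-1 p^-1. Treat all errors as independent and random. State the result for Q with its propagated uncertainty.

Since Q is a product/quotient, work with relative uncertainties:
  (2·δd/d)² = (2×0.0705)² = 0.0199;  (-1·δr/r)² = (-1×0.107)² = 0.0115;  (-1·δp/p)² = (-1×0.00600)² = 3.6e-05
δQ/Q = √(0.0314) = 0.177
Q = 3.25, so δQ = 0.177 × 3.25 = 0.576.

3.25 ± 0.576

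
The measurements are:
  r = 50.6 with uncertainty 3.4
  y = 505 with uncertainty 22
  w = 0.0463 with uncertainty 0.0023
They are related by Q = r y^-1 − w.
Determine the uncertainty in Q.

Let p = r·y^-1 = 0.100. δp/p = √((1·δr/r)² + (-1·δy/y)²) = √(0.00451 + 0.00190) = 0.0801, so δp = 0.00802.
Q = p − w: δQ = √(δp² + δw²) = √(6.44e-05 + 5.29e-06) = 0.00835

0.00835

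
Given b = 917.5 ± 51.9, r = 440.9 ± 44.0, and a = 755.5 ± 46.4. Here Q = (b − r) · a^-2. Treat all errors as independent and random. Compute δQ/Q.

0.188

Let u = b − r = 476.6. δu = √(δb² + δr²) = √(2690 + 1940) = 68.0, so δu/u = 0.143.
Q is then a monomial in u, a:
δQ/Q = √((δu/u)² + (-2·δa/a)²) = √(0.0204 + 0.0151) = 0.188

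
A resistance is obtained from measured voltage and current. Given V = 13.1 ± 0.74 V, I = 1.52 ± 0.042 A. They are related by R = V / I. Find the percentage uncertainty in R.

R is a product of powers, so relative uncertainties combine in quadrature:
  (1·δV/V)² = (1×0.0565)² = 0.00319;  (-1·δI/I)² = (-1×0.0276)² = 0.000764
δR/R = √(0.00395) = 0.0629

6.29%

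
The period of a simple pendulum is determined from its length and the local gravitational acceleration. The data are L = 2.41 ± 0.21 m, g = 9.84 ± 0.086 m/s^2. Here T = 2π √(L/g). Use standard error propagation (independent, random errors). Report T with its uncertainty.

3.11 ± 0.136 s

Relative error in a monomial: (δT/T)² = Σ (nᵢ · δxᵢ/xᵢ)².
  (½·δL/L)² = (0.5×0.0871)² = 0.00190;  (−½·δg/g)² = (-0.5×0.00874)² = 1.91e-05
δT/T = √(0.00192) = 0.0438
T = 3.11 s, so δT = 0.0438 × 3.11 = 0.136 s.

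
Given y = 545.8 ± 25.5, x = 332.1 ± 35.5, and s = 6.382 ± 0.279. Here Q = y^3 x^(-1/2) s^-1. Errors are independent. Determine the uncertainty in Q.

2.18e+05

Relative error in a monomial: (δQ/Q)² = Σ (nᵢ · δxᵢ/xᵢ)².
  (3·δy/y)² = (3×0.0467)² = 0.0196;  (−½·δx/x)² = (-0.5×0.107)² = 0.00286;  (-1·δs/s)² = (-1×0.0437)² = 0.00191
δQ/Q = √(0.0244) = 0.156
Q = 1.398e+06, so δQ = 0.156 × 1.398e+06 = 2.18e+05.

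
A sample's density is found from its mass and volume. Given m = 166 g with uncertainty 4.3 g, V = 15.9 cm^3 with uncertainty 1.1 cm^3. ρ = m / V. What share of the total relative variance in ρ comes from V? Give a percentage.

(δρ/ρ)² = (1·δm/m)² + (-1·δV/V)²
  m term: (1×0.0259)² = 0.000671
  V term: (-1×0.0692)² = 0.00479
Total = 0.00546. Share from V = 0.00479/0.00546 = 0.877.

87.7%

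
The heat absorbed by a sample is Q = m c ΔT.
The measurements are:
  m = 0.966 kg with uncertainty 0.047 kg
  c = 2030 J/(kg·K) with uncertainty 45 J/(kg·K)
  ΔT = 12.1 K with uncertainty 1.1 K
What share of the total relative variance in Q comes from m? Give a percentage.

(δQ/Q)² = (1·δm/m)² + (1·δc/c)² + (1·δΔT/ΔT)²
  m term: (1×0.0487)² = 0.00237
  c term: (1×0.0222)² = 0.000491
  ΔT term: (1×0.0909)² = 0.00826
Total = 0.0111. Share from m = 0.00237/0.0111 = 0.213.

21.3%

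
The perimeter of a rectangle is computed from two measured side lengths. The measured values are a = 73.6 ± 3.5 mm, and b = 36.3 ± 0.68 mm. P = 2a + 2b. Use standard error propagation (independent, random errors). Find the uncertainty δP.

7.13 mm

Each term contributes (cᵢ δxᵢ)² to (δP)²:
  (2·δa)² = 49.0;  (2·δb)² = 1.85
δP = √(50.8) = 7.13 mm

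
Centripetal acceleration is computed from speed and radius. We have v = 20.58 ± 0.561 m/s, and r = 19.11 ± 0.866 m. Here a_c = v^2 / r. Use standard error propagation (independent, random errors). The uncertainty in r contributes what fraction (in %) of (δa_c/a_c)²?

40.9%

(δa_c/a_c)² = (2·δv/v)² + (-1·δr/r)²
  v term: (2×0.0273)² = 0.00297
  r term: (-1×0.0453)² = 0.00205
Total = 0.00503. Share from r = 0.00205/0.00503 = 0.409.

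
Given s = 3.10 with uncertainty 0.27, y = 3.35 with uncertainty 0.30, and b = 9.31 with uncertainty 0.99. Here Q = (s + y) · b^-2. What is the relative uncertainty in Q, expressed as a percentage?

22.2%

Let u = s + y = 6.45. δu = √(δs² + δy²) = √(0.0729 + 0.0900) = 0.404, so δu/u = 0.0626.
Q is then a monomial in u, b:
δQ/Q = √((δu/u)² + (-2·δb/b)²) = √(0.00392 + 0.0452) = 0.222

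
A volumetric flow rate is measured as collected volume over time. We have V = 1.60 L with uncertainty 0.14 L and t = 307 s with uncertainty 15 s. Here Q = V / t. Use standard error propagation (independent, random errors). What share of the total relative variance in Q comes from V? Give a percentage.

76.2%

(δQ/Q)² = (1·δV/V)² + (-1·δt/t)²
  V term: (1×0.0875)² = 0.00766
  t term: (-1×0.0489)² = 0.00239
Total = 0.0100. Share from V = 0.00766/0.0100 = 0.762.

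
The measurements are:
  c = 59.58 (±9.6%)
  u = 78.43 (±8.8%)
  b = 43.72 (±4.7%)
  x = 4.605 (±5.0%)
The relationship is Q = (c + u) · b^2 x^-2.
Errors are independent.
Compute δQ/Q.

0.152

Let w = c + u = 138.0. δw = √(δc² + δu²) = √(32.7 + 47.6) = 8.96, so δw/w = 0.0650.
Q is then a monomial in w, b, x:
δQ/Q = √((δw/w)² + (2·δb/b)² + (-2·δx/x)²) = √(0.00422 + 0.00884 + 0.0100) = 0.152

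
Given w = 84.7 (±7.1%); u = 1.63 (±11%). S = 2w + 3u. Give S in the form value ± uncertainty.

Absolute uncertainties add in quadrature for a linear combination:
  (2·δw)² = 145;  (3·δu)² = 0.289
δS = √(145) = 12.0
S = 174.

174 ± 12.0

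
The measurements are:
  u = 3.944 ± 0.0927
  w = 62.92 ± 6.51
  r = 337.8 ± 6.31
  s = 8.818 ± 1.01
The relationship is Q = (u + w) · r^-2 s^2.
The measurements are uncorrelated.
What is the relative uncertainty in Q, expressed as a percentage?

25.2%

Let h = u + w = 66.86. δh = √(δu² + δw²) = √(0.00859 + 42.4) = 6.51, so δh/h = 0.0974.
Q is then a monomial in h, r, s:
δQ/Q = √((δh/h)² + (-2·δr/r)² + (2·δs/s)²) = √(0.00948 + 0.00140 + 0.0525) = 0.252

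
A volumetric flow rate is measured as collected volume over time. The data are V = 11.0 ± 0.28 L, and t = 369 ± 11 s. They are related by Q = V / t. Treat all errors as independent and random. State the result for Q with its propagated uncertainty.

Relative error in a monomial: (δQ/Q)² = Σ (nᵢ · δxᵢ/xᵢ)².
  (1·δV/V)² = (1×0.0255)² = 0.000648;  (-1·δt/t)² = (-1×0.0298)² = 0.000889
δQ/Q = √(0.00154) = 0.0392
Q = 0.0298 L/s, so δQ = 0.0392 × 0.0298 = 0.00117 L/s.

0.0298 ± 0.00117 L/s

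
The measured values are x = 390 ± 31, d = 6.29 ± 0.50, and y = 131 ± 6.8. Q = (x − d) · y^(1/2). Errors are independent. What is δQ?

373

Let u = x − d = 384. δu = √(δx² + δd²) = √(961 + 0.250) = 31.0, so δu/u = 0.0808.
Q is then a monomial in u, y:
δQ/Q = √((δu/u)² + (½·δy/y)²) = √(0.00653 + 0.000674) = 0.0849
Q = 4390, so δQ = 0.0849 × 4390 = 373.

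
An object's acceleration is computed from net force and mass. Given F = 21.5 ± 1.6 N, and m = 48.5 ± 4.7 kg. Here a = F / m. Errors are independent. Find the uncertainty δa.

0.0542 m/s^2

a is a product of powers, so relative uncertainties combine in quadrature:
  (1·δF/F)² = (1×0.0744)² = 0.00554;  (-1·δm/m)² = (-1×0.0969)² = 0.00939
δa/a = √(0.0149) = 0.122
a = 0.443 m/s^2, so δa = 0.122 × 0.443 = 0.0542 m/s^2.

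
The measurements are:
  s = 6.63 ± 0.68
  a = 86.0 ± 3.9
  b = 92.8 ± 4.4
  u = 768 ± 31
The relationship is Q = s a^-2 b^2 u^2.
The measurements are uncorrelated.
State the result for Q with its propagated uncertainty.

Products/powers → add relative errors in quadrature, weighted by exponent:
  (1·δs/s)² = (1×0.103)² = 0.0105;  (-2·δa/a)² = (-2×0.0453)² = 0.00823;  (2·δb/b)² = (2×0.0474)² = 0.00899;  (2·δu/u)² = (2×0.0404)² = 0.00652
δQ/Q = √(0.0343) = 0.185
Q = 4.55e+06, so δQ = 0.185 × 4.55e+06 = 8.43e+05.

(4.55 ± 0.843) × 10^6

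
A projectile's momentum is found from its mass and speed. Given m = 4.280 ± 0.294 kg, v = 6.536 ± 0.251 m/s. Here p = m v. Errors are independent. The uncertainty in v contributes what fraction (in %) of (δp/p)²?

(δp/p)² = (1·δm/m)² + (1·δv/v)²
  m term: (1×0.0687)² = 0.00472
  v term: (1×0.0384)² = 0.00147
Total = 0.00619. Share from v = 0.00147/0.00619 = 0.238.

23.8%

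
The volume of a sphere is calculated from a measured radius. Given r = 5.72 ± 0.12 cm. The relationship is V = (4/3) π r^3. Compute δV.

49.3 cm^3

Products/powers → add relative errors in quadrature, weighted by exponent:
  (3·δr/r)² = (3×0.0210)² = 0.00396
δV/V = √(0.00396) = 0.0629
V = 784 cm^3, so δV = 0.0629 × 784 = 49.3 cm^3.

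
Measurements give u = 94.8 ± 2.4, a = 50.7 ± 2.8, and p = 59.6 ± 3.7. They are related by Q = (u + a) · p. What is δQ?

581

Let w = u + a = 146. δw = √(δu² + δa²) = √(5.76 + 7.84) = 3.69, so δw/w = 0.0253.
Q is then a monomial in w, p:
δQ/Q = √((δw/w)² + (1·δp/p)²) = √(0.000642 + 0.00385) = 0.0671
Q = 8670, so δQ = 0.0671 × 8670 = 581.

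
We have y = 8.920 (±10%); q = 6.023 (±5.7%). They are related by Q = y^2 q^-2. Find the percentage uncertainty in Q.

Products/powers → add relative errors in quadrature, weighted by exponent:
  (2·δy/y)² = (2×0.100)² = 0.0400;  (-2·δq/q)² = (-2×0.0570)² = 0.0130
δQ/Q = √(0.0530) = 0.230

23.0%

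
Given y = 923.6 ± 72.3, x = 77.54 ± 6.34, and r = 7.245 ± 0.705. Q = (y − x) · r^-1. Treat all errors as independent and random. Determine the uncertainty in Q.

Let u = y − x = 846.1. δu = √(δy² + δx²) = √(5230 + 40.2) = 72.6, so δu/u = 0.0858.
Q is then a monomial in u, r:
δQ/Q = √((δu/u)² + (-1·δr/r)²) = √(0.00736 + 0.00947) = 0.130
Q = 116.8, so δQ = 0.130 × 116.8 = 15.1.

15.1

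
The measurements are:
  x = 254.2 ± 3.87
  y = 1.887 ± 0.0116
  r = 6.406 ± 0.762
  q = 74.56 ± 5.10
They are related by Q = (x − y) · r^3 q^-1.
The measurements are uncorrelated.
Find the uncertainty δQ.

324

Let u = x − y = 252.3. δu = √(δx² + δy²) = √(15.0 + 0.000135) = 3.87, so δu/u = 0.0153.
Q is then a monomial in u, r, q:
δQ/Q = √((δu/u)² + (3·δr/r)² + (-1·δq/q)²) = √(0.000235 + 0.127 + 0.00468) = 0.364
Q = 889.6, so δQ = 0.364 × 889.6 = 324.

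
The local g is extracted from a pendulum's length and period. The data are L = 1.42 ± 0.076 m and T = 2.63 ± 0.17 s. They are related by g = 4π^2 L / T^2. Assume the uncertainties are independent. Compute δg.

1.13 m/s^2

Products/powers → add relative errors in quadrature, weighted by exponent:
  (1·δL/L)² = (1×0.0535)² = 0.00286;  (-2·δT/T)² = (-2×0.0646)² = 0.0167
δg/g = √(0.0196) = 0.140
g = 8.10 m/s^2, so δg = 0.140 × 8.10 = 1.13 m/s^2.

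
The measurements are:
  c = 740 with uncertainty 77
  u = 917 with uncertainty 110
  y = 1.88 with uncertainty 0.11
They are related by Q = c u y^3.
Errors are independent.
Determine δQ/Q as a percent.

23.7%

Since Q is a product/quotient, work with relative uncertainties:
  (1·δc/c)² = (1×0.104)² = 0.0108;  (1·δu/u)² = (1×0.120)² = 0.0144;  (3·δy/y)² = (3×0.0585)² = 0.0308
δQ/Q = √(0.0560) = 0.237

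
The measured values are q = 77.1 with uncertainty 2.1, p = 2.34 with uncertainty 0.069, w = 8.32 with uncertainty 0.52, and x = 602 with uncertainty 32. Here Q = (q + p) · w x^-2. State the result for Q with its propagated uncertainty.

0.00182 ± 0.000230

Let u = q + p = 79.4. δu = √(δq² + δp²) = √(4.41 + 0.00476) = 2.10, so δu/u = 0.0264.
Q is then a monomial in u, w, x:
δQ/Q = √((δu/u)² + (1·δw/w)² + (-2·δx/x)²) = √(0.000700 + 0.00391 + 0.0113) = 0.126
Q = 0.00182, so δQ = 0.126 × 0.00182 = 0.000230.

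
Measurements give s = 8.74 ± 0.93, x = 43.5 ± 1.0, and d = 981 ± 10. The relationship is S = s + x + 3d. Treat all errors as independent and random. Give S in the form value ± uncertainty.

3000 ± 30.0

Absolute uncertainties add in quadrature for a linear combination:
  (δs)² = 0.865;  (δx)² = 1.00;  (3·δd)² = 900
δS = √(902) = 30.0
S = 3000.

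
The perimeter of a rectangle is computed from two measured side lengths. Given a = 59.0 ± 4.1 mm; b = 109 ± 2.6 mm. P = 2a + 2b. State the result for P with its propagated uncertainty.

336 ± 9.71 mm

Sums and differences: (δP)² = Σ (cᵢ δxᵢ)².
  (2·δa)² = 67.2;  (2·δb)² = 27.0
δP = √(94.3) = 9.71 mm
P = 336 mm.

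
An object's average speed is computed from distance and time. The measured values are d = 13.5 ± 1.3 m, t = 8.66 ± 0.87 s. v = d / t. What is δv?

For a monomial v ∝ d, t^-1, fractional errors add in quadrature:
  (1·δd/d)² = (1×0.0963)² = 0.00927;  (-1·δt/t)² = (-1×0.100)² = 0.0101
δv/v = √(0.0194) = 0.139
v = 1.56 m/s, so δv = 0.139 × 1.56 = 0.217 m/s.

0.217 m/s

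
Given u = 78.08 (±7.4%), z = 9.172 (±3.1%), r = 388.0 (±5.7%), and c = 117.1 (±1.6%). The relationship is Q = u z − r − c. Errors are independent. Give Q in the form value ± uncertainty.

Let p = u·z = 716.1. δp/p = √((1·δu/u)² + (1·δz/z)²) = √(0.00548 + 0.000961) = 0.0802, so δp = 57.5.
Q = p − r − c: δQ = √(δp² + δr² + δc²) = √(3300 + 489 + 3.51) = 61.6
Q = 211.0.

211.0 ± 61.6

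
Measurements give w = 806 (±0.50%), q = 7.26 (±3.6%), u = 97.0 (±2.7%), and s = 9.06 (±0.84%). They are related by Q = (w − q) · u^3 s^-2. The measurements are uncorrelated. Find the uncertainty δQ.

7.36e+05

Let h = w − q = 799. δh = √(δw² + δq²) = √(16.2 + 0.0683) = 4.04, so δh/h = 0.00506.
Q is then a monomial in h, u, s:
δQ/Q = √((δh/h)² + (3·δu/u)² + (-2·δs/s)²) = √(2.56e-05 + 0.00656 + 0.000282) = 0.0829
Q = 8.88e+06, so δQ = 0.0829 × 8.88e+06 = 7.36e+05.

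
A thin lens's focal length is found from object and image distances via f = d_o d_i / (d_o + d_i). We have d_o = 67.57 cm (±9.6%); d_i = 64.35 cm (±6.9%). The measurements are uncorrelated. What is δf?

1.93 cm

∂f/∂d_o = (d_i/(d_o+d_i))² = 0.238;  ∂f/∂d_i = (d_o/(d_o+d_i))² = 0.262
δf = √((∂f/∂d_o · δd_o)² + (∂f/∂d_i · δd_i)²) = √(2.38 + 1.36) = 1.93 cm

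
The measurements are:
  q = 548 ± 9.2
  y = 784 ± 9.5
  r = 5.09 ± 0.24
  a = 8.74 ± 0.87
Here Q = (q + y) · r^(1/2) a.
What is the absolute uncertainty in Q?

Let u = q + y = 1330. δu = √(δq² + δy²) = √(84.6 + 90.2) = 13.2, so δu/u = 0.00993.
Q is then a monomial in u, r, a:
δQ/Q = √((δu/u)² + (½·δr/r)² + (1·δa/a)²) = √(9.86e-05 + 0.000556 + 0.00991) = 0.103
Q = 26300, so δQ = 0.103 × 26300 = 2700.

2700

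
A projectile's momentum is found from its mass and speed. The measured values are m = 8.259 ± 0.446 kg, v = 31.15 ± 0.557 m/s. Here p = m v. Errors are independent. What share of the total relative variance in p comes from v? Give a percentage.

(δp/p)² = (1·δm/m)² + (1·δv/v)²
  m term: (1×0.0540)² = 0.00292
  v term: (1×0.0179)² = 0.000320
Total = 0.00324. Share from v = 0.000320/0.00324 = 0.0988.

9.88%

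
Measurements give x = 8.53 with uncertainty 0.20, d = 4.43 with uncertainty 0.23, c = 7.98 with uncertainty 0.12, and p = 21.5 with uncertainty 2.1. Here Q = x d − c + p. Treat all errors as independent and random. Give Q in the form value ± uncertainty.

51.3 ± 3.01

Let w = x·d = 37.8. δw/w = √((1·δx/x)² + (1·δd/d)²) = √(0.000550 + 0.00270) = 0.0570, so δw = 2.15.
Q = w − c + p: δQ = √(δw² + δc² + δp²) = √(4.63 + 0.0144 + 4.41) = 3.01
Q = 51.3.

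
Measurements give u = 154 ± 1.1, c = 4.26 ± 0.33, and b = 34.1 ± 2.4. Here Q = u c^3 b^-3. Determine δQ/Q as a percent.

Since Q is a product/quotient, work with relative uncertainties:
  (1·δu/u)² = (1×0.00714)² = 5.1e-05;  (3·δc/c)² = (3×0.0775)² = 0.0540;  (-3·δb/b)² = (-3×0.0704)² = 0.0446
δQ/Q = √(0.0986) = 0.314

31.4%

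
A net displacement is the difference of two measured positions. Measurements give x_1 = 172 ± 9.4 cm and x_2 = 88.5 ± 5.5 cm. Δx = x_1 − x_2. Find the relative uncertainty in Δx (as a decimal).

Sums and differences: (δΔx)² = Σ (cᵢ δxᵢ)².
  (δx_1)² = 88.4;  (δx_2)² = 30.2
δΔx = √(119) = 10.9 cm
Δx = 83.5 cm, so δΔx/Δx = 10.9/83.5 = 0.130.

0.130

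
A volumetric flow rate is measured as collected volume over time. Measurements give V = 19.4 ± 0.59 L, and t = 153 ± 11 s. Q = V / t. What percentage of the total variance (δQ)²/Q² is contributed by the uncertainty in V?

(δQ/Q)² = (1·δV/V)² + (-1·δt/t)²
  V term: (1×0.0304)² = 0.000925
  t term: (-1×0.0719)² = 0.00517
Total = 0.00609. Share from V = 0.000925/0.00609 = 0.152.

15.2%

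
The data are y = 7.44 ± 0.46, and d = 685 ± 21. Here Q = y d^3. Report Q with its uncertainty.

Each factor contributes (exponent × relative error)² to (δQ/Q)²:
  (1·δy/y)² = (1×0.0618)² = 0.00382;  (3·δd/d)² = (3×0.0307)² = 0.00846
δQ/Q = √(0.0123) = 0.111
Q = 2.39e+09, so δQ = 0.111 × 2.39e+09 = 2.65e+08.

(2.39 ± 0.265) × 10^9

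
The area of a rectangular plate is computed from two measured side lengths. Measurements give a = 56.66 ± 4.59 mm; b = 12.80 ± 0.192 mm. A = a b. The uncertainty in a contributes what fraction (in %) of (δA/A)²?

(δA/A)² = (1·δa/a)² + (1·δb/b)²
  a term: (1×0.0810)² = 0.00656
  b term: (1×0.0150)² = 0.000225
Total = 0.00679. Share from a = 0.00656/0.00679 = 0.967.

96.7%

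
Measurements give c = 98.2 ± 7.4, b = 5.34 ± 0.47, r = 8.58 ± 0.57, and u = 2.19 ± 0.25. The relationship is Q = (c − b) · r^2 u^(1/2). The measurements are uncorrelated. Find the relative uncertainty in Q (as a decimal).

Let w = c − b = 92.9. δw = √(δc² + δb²) = √(54.8 + 0.221) = 7.41, so δw/w = 0.0799.
Q is then a monomial in w, r, u:
δQ/Q = √((δw/w)² + (2·δr/r)² + (½·δu/u)²) = √(0.00638 + 0.0177 + 0.00326) = 0.165

0.165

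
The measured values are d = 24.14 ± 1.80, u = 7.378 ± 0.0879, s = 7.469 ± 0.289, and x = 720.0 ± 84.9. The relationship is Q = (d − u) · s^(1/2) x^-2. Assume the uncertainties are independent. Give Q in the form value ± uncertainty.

(8.837 ± 2.30) × 10^-5

Let w = d − u = 16.76. δw = √(δd² + δu²) = √(3.24 + 0.00773) = 1.80, so δw/w = 0.108.
Q is then a monomial in w, s, x:
δQ/Q = √((δw/w)² + (½·δs/s)² + (-2·δx/x)²) = √(0.0116 + 0.000374 + 0.0556) = 0.260
Q = 8.837e-05, so δQ = 0.260 × 8.837e-05 = 2.3e-05.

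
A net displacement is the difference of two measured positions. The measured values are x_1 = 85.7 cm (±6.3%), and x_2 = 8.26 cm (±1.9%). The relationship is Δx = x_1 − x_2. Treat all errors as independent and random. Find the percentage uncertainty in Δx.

6.97%

Each term contributes (cᵢ δxᵢ)² to (δΔx)²:
  (δx_1)² = 29.2;  (δx_2)² = 0.0246
δΔx = √(29.2) = 5.40 cm
Δx = 77.4 cm, so δΔx/Δx = 5.40/77.4 = 0.0697.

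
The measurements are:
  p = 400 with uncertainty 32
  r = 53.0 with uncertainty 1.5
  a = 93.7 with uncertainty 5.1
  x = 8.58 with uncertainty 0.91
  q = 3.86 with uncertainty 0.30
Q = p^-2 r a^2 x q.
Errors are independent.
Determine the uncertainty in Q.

22.7

Q is a product of powers, so relative uncertainties combine in quadrature:
  (-2·δp/p)² = (-2×0.0800)² = 0.0256;  (1·δr/r)² = (1×0.0283)² = 0.000801;  (2·δa/a)² = (2×0.0544)² = 0.0119;  (1·δx/x)² = (1×0.106)² = 0.0112;  (1·δq/q)² = (1×0.0777)² = 0.00604
δQ/Q = √(0.0555) = 0.236
Q = 96.3, so δQ = 0.236 × 96.3 = 22.7.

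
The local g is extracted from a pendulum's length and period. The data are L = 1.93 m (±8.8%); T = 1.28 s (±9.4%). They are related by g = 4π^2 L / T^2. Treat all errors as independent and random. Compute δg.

Relative error in a monomial: (δg/g)² = Σ (nᵢ · δxᵢ/xᵢ)².
  (1·δL/L)² = (1×0.0880)² = 0.00774;  (-2·δT/T)² = (-2×0.0940)² = 0.0353
δg/g = √(0.0431) = 0.208
g = 46.5 m/s^2, so δg = 0.208 × 46.5 = 9.65 m/s^2.

9.65 m/s^2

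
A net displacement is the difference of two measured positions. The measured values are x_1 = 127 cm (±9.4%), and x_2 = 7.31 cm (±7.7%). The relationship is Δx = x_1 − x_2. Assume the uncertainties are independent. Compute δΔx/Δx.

Δx is a linear combination, so absolute uncertainties add in quadrature:
  (δx_1)² = 143;  (δx_2)² = 0.317
δΔx = √(143) = 12.0 cm
Δx = 120 cm, so δΔx/Δx = 12.0/120 = 0.0999.

0.0999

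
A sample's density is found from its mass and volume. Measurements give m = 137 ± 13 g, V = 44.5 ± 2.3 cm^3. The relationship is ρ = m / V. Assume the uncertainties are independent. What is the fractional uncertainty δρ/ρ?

0.108

Products/powers → add relative errors in quadrature, weighted by exponent:
  (1·δm/m)² = (1×0.0949)² = 0.00900;  (-1·δV/V)² = (-1×0.0517)² = 0.00267
δρ/ρ = √(0.0117) = 0.108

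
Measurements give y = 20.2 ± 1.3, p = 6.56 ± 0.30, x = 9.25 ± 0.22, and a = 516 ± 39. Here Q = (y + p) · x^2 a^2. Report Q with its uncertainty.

(6.10 ± 1.01) × 10^8

Let u = y + p = 26.8. δu = √(δy² + δp²) = √(1.69 + 0.0900) = 1.33, so δu/u = 0.0499.
Q is then a monomial in u, x, a:
δQ/Q = √((δu/u)² + (2·δx/x)² + (2·δa/a)²) = √(0.00249 + 0.00226 + 0.0229) = 0.166
Q = 6.1e+08, so δQ = 0.166 × 6.1e+08 = 1.01e+08.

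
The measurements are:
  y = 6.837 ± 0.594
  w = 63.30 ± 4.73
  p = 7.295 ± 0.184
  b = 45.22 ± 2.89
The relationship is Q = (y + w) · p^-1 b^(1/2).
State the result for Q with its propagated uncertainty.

Let u = y + w = 70.14. δu = √(δy² + δw²) = √(0.353 + 22.4) = 4.77, so δu/u = 0.0680.
Q is then a monomial in u, p, b:
δQ/Q = √((δu/u)² + (-1·δp/p)² + (½·δb/b)²) = √(0.00462 + 0.000636 + 0.00102) = 0.0792
Q = 64.65, so δQ = 0.0792 × 64.65 = 5.12.

64.65 ± 5.12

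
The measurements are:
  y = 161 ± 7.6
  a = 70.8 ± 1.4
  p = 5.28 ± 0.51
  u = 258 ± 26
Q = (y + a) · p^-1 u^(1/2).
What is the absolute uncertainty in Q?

Let w = y + a = 232. δw = √(δy² + δa²) = √(57.8 + 1.96) = 7.73, so δw/w = 0.0333.
Q is then a monomial in w, p, u:
δQ/Q = √((δw/w)² + (-1·δp/p)² + (½·δu/u)²) = √(0.00111 + 0.00933 + 0.00254) = 0.114
Q = 705, so δQ = 0.114 × 705 = 80.3.

80.3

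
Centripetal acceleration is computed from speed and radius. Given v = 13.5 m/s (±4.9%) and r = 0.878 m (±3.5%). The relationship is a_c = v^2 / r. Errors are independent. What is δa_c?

Relative error in a monomial: (δa_c/a_c)² = Σ (nᵢ · δxᵢ/xᵢ)².
  (2·δv/v)² = (2×0.0490)² = 0.00960;  (-1·δr/r)² = (-1×0.0350)² = 0.00123
δa_c/a_c = √(0.0108) = 0.104
a_c = 208 m/s^2, so δa_c = 0.104 × 208 = 21.6 m/s^2.

21.6 m/s^2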